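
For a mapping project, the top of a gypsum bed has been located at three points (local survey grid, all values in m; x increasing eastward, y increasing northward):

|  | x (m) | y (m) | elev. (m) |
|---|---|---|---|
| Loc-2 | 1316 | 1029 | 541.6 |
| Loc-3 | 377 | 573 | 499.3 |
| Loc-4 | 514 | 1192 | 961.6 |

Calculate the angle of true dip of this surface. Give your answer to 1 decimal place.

42.0°

Two edge vectors: Loc-2→Loc-3 = (-939, -456, -42.3), Loc-2→Loc-4 = (-802, 163, 420).
Normal n = (Loc-2→Loc-3) × (Loc-2→Loc-4) = (-184625.1, 428304.6, -518769).
So ∂z/∂x = −n_x/n_z = −0.35589 and ∂z/∂y = −n_y/n_z = 0.82562.
Gradient magnitude |∇z| = √(a² + b²) = √(0.12666 + 0.68164) = 0.89906.
True dip = arctan(0.89906) = 42.0°, dipping toward SSE (azimuth ≈ 157°).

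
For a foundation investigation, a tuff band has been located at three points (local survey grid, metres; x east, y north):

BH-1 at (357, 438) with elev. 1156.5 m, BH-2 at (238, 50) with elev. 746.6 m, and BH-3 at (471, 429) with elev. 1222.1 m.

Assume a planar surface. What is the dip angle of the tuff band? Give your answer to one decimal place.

Two edge vectors: BH-1→BH-2 = (-119, -388, -409.9), BH-1→BH-3 = (114, -9, 65.6).
Normal n = (BH-1→BH-2) × (BH-1→BH-3) = (-29141.9, -38922.2, 45303).
So ∂z/∂x = −n_x/n_z = 0.64327 and ∂z/∂y = −n_y/n_z = 0.85915.
Gradient magnitude |∇z| = √(a² + b²) = √(0.41379 + 0.73814) = 1.07328.
True dip = arctan(1.07328) = 47.0°, dipping toward SW (azimuth ≈ 217°).

47.0°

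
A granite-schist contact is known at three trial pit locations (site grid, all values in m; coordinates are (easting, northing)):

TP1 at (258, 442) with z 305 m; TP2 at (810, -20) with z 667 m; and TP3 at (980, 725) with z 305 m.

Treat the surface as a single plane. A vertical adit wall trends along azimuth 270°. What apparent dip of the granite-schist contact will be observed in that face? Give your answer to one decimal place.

11.8°

Let the plane be z = a·E + b·N + c.
TP2−TP1: 552a − 462b = 362;  TP3−TP1: 722a + 283b = 0.
Solving gives a = 0.20917, b = −0.53364.
Unit vector along 270° is (sin 270°, cos 270°) = (-1.0000, -0.0000).
Slope in that direction = a·(-1.0000) + b·(-0.0000) = −0.20917.
Apparent dip = arctan|0.20917| = 11.8° (true dip is 29.8°, so apparent ≤ true as expected).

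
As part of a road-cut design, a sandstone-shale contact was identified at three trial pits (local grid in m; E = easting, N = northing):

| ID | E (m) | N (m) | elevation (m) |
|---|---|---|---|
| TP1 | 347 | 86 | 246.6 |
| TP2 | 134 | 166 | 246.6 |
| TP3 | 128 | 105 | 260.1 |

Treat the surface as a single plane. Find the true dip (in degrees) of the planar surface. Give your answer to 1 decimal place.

Two edge vectors: TP1→TP2 = (-213, 80, 0), TP1→TP3 = (-219, 19, 13.5).
Normal n = (TP1→TP2) × (TP1→TP3) = (1080, 2875.5, 13473).
So ∂z/∂E = −n_x/n_z = −0.08016 and ∂z/∂N = −n_y/n_z = −0.21343.
Gradient magnitude |∇z| = √(a² + b²) = √(0.00643 + 0.04555) = 0.22798.
True dip = arctan(0.22798) = 12.8°, dipping toward NNE (azimuth ≈ 021°).

12.8°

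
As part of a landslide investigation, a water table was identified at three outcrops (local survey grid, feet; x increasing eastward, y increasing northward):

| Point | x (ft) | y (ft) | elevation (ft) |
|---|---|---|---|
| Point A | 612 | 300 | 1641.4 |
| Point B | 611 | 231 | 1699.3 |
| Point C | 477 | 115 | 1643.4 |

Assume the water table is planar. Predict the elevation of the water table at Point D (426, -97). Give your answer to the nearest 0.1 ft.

1765.8 ft

Let the plane be z = a·x + b·y + c.
Point B−Point A: −1a − 69b = 57.9;  Point C−Point A: −135a − 185b = 2.
Solving gives a = 1.15811, b = −0.85591.
Then c = 1641.4 − a·612 − b·300 = 1189.41.
At (426, -97): z = 493.4 + 83.0 + 1189.41 = 1765.8 ft.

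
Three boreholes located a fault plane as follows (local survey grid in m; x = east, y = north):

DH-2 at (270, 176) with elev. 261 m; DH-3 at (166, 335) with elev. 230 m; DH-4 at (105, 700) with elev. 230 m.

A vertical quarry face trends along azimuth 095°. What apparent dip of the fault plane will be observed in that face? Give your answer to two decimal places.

21.46°

Let the plane be z = a·x + b·y + c.
DH-3−DH-2: −104a + 159b = −31;  DH-4−DH-2: −165a + 524b = −31.
Solving gives a = 0.40038, b = 0.06691.
Unit vector along 095° is (sin 95°, cos 95°) = (0.9962, -0.0872).
Slope in that direction = a·(0.9962) + b·(-0.0872) = 0.39302.
Apparent dip = arctan|0.39302| = 21.46° (true dip is 22.1°, so apparent ≤ true as expected).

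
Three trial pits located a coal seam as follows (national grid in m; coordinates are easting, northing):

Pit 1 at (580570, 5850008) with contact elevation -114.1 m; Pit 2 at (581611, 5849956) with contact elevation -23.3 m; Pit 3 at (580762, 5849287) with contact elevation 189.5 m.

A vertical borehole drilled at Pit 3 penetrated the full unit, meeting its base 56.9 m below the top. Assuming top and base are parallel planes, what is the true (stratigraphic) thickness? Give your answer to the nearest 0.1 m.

Let the plane be z = a·easting + b·northing + c.
Pit 2−Pit 1: 1041a − 52b = 90.8;  Pit 3−Pit 1: 192a − 721b = 303.6.
Solving gives a = 0.06708, b = −0.40322.
|∇z| = √(a²+b²) = 0.40876, so dip δ = arctan(0.40876) = 22.23°.
True thickness = vertical thickness × cos δ = 56.9 × cos 22.23° = 52.7 m.

52.7 m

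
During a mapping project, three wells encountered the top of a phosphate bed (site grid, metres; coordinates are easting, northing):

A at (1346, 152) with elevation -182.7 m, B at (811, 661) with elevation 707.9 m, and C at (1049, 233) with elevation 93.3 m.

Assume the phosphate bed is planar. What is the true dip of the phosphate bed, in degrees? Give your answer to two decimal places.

Two edge vectors: A→B = (-535, 509, 890.6), A→C = (-297, 81, 276).
Normal n = (A→B) × (A→C) = (68345.4, -116848.2, 107838).
So ∂z/∂easting = −n_x/n_z = −0.63378 and ∂z/∂northing = −n_y/n_z = 1.08355.
Gradient magnitude |∇z| = √(a² + b²) = √(0.40168 + 1.17409) = 1.25529.
True dip = arctan(1.25529) = 51.46°, dipping toward SSE (azimuth ≈ 150°).

51.46°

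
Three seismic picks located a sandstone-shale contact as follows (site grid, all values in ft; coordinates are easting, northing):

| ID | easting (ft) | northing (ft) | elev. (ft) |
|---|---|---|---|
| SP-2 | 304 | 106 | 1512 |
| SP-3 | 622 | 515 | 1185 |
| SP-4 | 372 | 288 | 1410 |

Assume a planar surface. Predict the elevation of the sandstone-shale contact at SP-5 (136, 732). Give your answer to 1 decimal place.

Let the plane be z = a·easting + b·northing + c.
SP-3−SP-2: 318a + 409b = −327;  SP-4−SP-2: 68a + 182b = −102.
Solving gives a = −0.59194, b = −0.33928.
Then c = 1512 − a·304 − b·106 = 1727.91.
At (136, 732): z = −80.5 − 248.4 + 1727.91 = 1399.1 ft.

1399.1 ft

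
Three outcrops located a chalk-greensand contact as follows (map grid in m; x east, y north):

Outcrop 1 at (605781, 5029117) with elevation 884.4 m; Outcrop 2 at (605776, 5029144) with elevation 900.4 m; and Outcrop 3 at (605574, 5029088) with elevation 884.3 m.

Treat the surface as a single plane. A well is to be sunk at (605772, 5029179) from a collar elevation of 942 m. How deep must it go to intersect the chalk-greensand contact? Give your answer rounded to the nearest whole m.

Two edge vectors: Outcrop 1→Outcrop 2 = (-5, 27, 16), Outcrop 1→Outcrop 3 = (-207, -29, -0.1).
Normal n = (Outcrop 1→Outcrop 2) × (Outcrop 1→Outcrop 3) = (461.3, -3312.5, 5734).
So ∂z/∂x = −n_x/n_z = −0.08044995 and ∂z/∂y = −n_y/n_z = 0.57769445.
Intercept c from Outcrop 1: 884.4 + 48735.05 − 2905293.00 = −2855673.55.
At (605772, 5029179): z_contact = −48734.3 + 2905328.8 − 2855673.55 = 920.9 m.
Depth below ground = 942 − 920.9 = 21 m.

21 m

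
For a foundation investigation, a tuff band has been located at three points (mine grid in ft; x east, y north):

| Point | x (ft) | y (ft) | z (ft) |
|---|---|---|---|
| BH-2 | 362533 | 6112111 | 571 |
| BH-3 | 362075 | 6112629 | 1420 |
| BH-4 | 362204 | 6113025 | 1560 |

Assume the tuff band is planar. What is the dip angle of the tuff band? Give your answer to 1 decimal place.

Two edge vectors: BH-2→BH-3 = (-458, 518, 849), BH-2→BH-4 = (-329, 914, 989).
Normal n = (BH-2→BH-3) × (BH-2→BH-4) = (-263684, 173641, -248190).
So ∂z/∂x = −n_x/n_z = −1.06243 and ∂z/∂y = −n_y/n_z = 0.69963.
Gradient magnitude |∇z| = √(a² + b²) = √(1.12875 + 0.48948) = 1.27210.
True dip = arctan(1.27210) = 51.8°, dipping toward ESE (azimuth ≈ 123°).

51.8°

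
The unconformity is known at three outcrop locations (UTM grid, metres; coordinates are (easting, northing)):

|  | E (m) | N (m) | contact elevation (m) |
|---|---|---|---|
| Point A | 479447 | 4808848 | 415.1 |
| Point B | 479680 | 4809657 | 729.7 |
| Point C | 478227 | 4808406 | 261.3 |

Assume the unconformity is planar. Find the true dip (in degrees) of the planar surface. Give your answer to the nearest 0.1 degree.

21.5°

Let the plane be z = a·E + b·N + c.
Point B−Point A: 233a + 809b = 314.6;  Point C−Point A: −1220a − 442b = −153.8.
Solving gives a = −0.01655, b = 0.39364.
Gradient magnitude |∇z| = √(a² + b²) = √(0.00027 + 0.15495) = 0.39399.
True dip = arctan(0.39399) = 21.5°, dipping toward S (azimuth ≈ 178°).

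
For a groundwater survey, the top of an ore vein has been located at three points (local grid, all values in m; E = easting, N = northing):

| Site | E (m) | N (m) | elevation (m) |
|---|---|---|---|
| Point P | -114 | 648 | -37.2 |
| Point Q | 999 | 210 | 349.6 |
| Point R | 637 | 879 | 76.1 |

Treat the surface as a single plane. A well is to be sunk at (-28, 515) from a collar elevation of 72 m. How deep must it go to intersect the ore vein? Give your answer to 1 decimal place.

Let the plane be z = a·E + b·N + c.
Point Q−Point P: 1113a − 438b = 386.8;  Point R−Point P: 751a + 231b = 113.3.
Solving gives a = 0.23714, b = −0.28050.
Then c = -37.2 − a·-114 − b·648 = 171.60.
At (-28, 515): z_contact = −6.64 − 144.46 + 171.60 = 20.50 m.
Depth below ground = 72 − 20.50 = 51.5 m.

51.5 m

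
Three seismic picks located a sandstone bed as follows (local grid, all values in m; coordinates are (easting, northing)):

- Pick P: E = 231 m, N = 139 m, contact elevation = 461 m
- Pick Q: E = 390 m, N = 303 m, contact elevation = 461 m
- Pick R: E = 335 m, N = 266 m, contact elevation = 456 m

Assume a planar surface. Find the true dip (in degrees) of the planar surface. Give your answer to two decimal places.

Two edge vectors: Pick P→Pick Q = (159, 164, 0), Pick P→Pick R = (104, 127, -5).
Normal n = (Pick P→Pick Q) × (Pick P→Pick R) = (-820, 795, 3137).
So ∂z/∂E = −n_x/n_z = 0.26140 and ∂z/∂N = −n_y/n_z = −0.25343.
Gradient magnitude |∇z| = √(a² + b²) = √(0.06833 + 0.06423) = 0.36408.
True dip = arctan(0.36408) = 20.01°, dipping toward NW (azimuth ≈ 314°).

20.01°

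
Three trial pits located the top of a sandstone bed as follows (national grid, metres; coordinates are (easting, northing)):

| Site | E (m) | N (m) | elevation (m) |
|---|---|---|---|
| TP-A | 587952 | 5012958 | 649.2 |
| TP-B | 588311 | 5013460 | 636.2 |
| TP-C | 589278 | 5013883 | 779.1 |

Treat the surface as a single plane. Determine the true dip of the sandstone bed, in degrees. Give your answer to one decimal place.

16.7°

Two edge vectors: TP-A→TP-B = (359, 502, -13), TP-A→TP-C = (1326, 925, 129.9).
Normal n = (TP-A→TP-B) × (TP-A→TP-C) = (77234.8, -63872.1, -333577).
So ∂z/∂E = −n_x/n_z = 0.23154 and ∂z/∂N = −n_y/n_z = −0.19148.
Gradient magnitude |∇z| = √(a² + b²) = √(0.05361 + 0.03666) = 0.30045.
True dip = arctan(0.30045) = 16.7°, dipping toward NW (azimuth ≈ 310°).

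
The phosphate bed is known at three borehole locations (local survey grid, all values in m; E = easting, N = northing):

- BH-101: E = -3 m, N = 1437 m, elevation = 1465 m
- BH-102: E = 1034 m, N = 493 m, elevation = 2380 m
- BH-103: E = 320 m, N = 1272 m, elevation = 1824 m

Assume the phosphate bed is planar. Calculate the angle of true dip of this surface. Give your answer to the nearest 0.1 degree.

Two edge vectors: BH-101→BH-102 = (1037, -944, 915), BH-101→BH-103 = (323, -165, 359).
Normal n = (BH-101→BH-102) × (BH-101→BH-103) = (-187921, -76738, 133807).
So ∂z/∂E = −n_x/n_z = 1.40442 and ∂z/∂N = −n_y/n_z = 0.57350.
Gradient magnitude |∇z| = √(a² + b²) = √(1.97239 + 0.32890) = 1.51700.
True dip = arctan(1.51700) = 56.6°, dipping toward WSW (azimuth ≈ 248°).

56.6°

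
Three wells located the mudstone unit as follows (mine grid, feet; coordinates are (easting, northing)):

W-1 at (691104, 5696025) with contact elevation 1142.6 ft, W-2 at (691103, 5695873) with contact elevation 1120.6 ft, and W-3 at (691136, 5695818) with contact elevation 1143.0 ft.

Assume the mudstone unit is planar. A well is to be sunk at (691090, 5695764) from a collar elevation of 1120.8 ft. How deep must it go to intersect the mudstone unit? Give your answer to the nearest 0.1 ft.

Two edge vectors: W-1→W-2 = (-1, -152, -22), W-1→W-3 = (32, -207, 0.4).
Normal n = (W-1→W-2) × (W-1→W-3) = (-4614.8, -703.6, 5071).
So ∂z/∂E = −n_x/n_z = 0.910037468 and ∂z/∂N = −n_y/n_z = 0.138749754.
Intercept c from W-1: 1142.6 − 628930.53 − 790322.06 = −1418110.00.
At (691090, 5695764): z_contact = 628917.79 + 790285.85 − 1418110.00 = 1093.65 ft.
Depth below ground = 1120.8 − 1093.65 = 27.2 ft.

27.2 ft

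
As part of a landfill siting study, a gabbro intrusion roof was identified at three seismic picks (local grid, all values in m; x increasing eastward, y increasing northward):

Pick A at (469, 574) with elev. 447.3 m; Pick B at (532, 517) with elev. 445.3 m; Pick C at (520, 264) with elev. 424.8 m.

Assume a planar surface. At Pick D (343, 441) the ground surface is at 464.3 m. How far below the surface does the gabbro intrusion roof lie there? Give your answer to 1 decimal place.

Let the plane be z = a·x + b·y + c.
Pick B−Pick A: 63a − 57b = −2;  Pick C−Pick A: 51a − 310b = −22.5.
Solving gives a = 0.03985, b = 0.07914.
Then c = 447.3 − a·469 − b·574 = 383.18.
At (343, 441): z_contact = 13.67 + 34.90 + 383.18 = 431.75 m.
Depth below ground = 464.3 − 431.75 = 32.5 m.

32.5 m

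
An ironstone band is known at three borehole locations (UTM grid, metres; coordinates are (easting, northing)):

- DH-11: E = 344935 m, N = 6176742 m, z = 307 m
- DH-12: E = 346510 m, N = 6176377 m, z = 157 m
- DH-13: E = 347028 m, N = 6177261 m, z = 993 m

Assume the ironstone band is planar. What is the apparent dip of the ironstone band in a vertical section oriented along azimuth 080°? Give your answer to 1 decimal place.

14.6°

Two edge vectors: DH-11→DH-12 = (1575, -365, -150), DH-11→DH-13 = (2093, 519, 686).
Normal n = (DH-11→DH-12) × (DH-11→DH-13) = (-172540, -1394400, 1581370).
So ∂z/∂E = −n_x/n_z = 0.10911 and ∂z/∂N = −n_y/n_z = 0.88177.
Unit vector along 080° is (sin 80°, cos 80°) = (0.9848, 0.1736).
Slope in that direction = a·(0.9848) + b·(0.1736) = 0.26057.
Apparent dip = arctan|0.26057| = 14.6° (true dip is 41.6°, so apparent ≤ true as expected).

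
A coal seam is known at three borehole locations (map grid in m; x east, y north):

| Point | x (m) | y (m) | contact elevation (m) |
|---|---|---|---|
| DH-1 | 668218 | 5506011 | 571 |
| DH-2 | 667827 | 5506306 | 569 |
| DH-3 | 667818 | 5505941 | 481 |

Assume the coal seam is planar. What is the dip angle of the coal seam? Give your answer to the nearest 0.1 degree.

Let the plane be z = a·x + b·y + c.
DH-2−DH-1: −391a + 295b = −2;  DH-3−DH-1: −400a − 70b = −90.
Solving gives a = 0.18360, b = 0.23657.
Gradient magnitude |∇z| = √(a² + b²) = √(0.03371 + 0.05596) = 0.29946.
True dip = arctan(0.29946) = 16.7°, dipping toward SW (azimuth ≈ 218°).

16.7°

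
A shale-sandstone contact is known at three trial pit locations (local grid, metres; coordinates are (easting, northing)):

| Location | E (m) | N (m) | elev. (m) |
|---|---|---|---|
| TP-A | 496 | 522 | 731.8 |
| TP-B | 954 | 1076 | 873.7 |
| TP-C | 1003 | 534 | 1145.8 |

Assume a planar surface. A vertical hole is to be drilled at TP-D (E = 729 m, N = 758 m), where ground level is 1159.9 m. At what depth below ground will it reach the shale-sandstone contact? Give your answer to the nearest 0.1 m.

Two edge vectors: TP-A→TP-B = (458, 554, 141.9), TP-A→TP-C = (507, 12, 414).
Normal n = (TP-A→TP-B) × (TP-A→TP-C) = (227653.2, -117668.7, -275382).
So ∂z/∂E = −n_x/n_z = 0.826681 and ∂z/∂N = −n_y/n_z = −0.427293.
Intercept c from TP-A: 731.8 − 410.03 + 223.05 = 544.81.
At (729, 758): z_contact = 602.65 − 323.89 + 544.81 = 823.58 m.
Depth below ground = 1159.9 − 823.58 = 336.3 m.

336.3 m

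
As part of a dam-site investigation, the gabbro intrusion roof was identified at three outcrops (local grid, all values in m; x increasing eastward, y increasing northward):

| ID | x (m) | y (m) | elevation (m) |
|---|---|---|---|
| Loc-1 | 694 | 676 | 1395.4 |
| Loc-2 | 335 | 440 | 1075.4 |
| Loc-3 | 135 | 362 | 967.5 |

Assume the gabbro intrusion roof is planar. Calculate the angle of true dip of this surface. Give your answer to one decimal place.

52.8°

Two edge vectors: Loc-1→Loc-2 = (-359, -236, -320), Loc-1→Loc-3 = (-559, -314, -427.9).
Normal n = (Loc-1→Loc-2) × (Loc-1→Loc-3) = (504.4, 25263.9, -19198).
So ∂z/∂x = −n_x/n_z = 0.02627 and ∂z/∂y = −n_y/n_z = 1.31597.
Gradient magnitude |∇z| = √(a² + b²) = √(0.00069 + 1.73176) = 1.31623.
True dip = arctan(1.31623) = 52.8°, dipping toward S (azimuth ≈ 181°).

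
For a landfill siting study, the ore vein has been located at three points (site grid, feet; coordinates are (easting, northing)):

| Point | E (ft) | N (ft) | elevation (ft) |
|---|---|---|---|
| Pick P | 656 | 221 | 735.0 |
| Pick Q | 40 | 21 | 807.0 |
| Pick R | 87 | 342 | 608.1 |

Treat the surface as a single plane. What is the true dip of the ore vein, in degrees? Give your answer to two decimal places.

Let the plane be z = a·E + b·N + c.
Pick Q−Pick P: −616a − 200b = 72;  Pick R−Pick P: −569a + 121b = −126.9.
Solving gives a = 0.08850, b = −0.63258.
Gradient magnitude |∇z| = √(a² + b²) = √(0.00783 + 0.40016) = 0.63875.
True dip = arctan(0.63875) = 32.57°, dipping toward N (azimuth ≈ 352°).

32.57°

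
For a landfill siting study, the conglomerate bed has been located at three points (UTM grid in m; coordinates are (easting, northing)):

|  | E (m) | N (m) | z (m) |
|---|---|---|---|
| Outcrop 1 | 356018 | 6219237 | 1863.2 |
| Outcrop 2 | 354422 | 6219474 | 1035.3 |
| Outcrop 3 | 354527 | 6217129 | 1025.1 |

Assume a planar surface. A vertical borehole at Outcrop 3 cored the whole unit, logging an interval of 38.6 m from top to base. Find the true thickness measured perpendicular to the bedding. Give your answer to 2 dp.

34.20 m

Two edge vectors: Outcrop 1→Outcrop 2 = (-1596, 237, -827.9), Outcrop 1→Outcrop 3 = (-1491, -2108, -838.1).
Normal n = (Outcrop 1→Outcrop 2) × (Outcrop 1→Outcrop 3) = (-1943842.9, -103208.7, 3717735).
So ∂z/∂E = −n_x/n_z = 0.52286 and ∂z/∂N = −n_y/n_z = 0.02776.
|∇z| = √(a²+b²) = 0.52359, so dip δ = arctan(0.52359) = 27.64°.
True thickness = vertical thickness × cos δ = 38.6 × cos 27.64° = 34.20 m.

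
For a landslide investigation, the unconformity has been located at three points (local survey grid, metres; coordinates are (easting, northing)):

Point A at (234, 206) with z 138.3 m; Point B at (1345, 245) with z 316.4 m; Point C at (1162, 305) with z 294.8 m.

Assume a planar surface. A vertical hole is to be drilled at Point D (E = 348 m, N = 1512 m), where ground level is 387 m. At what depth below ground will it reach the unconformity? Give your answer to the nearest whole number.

79 m

Two edge vectors: Point A→Point B = (1111, 39, 178.1), Point A→Point C = (928, 99, 156.5).
Normal n = (Point A→Point B) × (Point A→Point C) = (-11528.4, -8594.7, 73797).
So ∂z/∂E = −n_x/n_z = 0.15622 and ∂z/∂N = −n_y/n_z = 0.11646.
Intercept c from Point A: 138.3 − 36.55 − 23.99 = 77.75.
At (348, 1512): z_contact = 54.4 + 176.1 + 77.75 = 308.2 m.
Depth below ground = 387 − 308.2 = 79 m.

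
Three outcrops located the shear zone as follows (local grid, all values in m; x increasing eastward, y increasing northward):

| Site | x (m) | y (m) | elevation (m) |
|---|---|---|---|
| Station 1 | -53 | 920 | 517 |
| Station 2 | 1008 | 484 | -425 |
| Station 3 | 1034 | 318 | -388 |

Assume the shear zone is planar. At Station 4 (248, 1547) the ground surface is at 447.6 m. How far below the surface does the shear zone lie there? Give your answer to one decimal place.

Two edge vectors: Station 1→Station 2 = (1061, -436, -942), Station 1→Station 3 = (1087, -602, -905).
Normal n = (Station 1→Station 2) × (Station 1→Station 3) = (-172504, -63749, -164790).
So ∂z/∂x = −n_x/n_z = −1.046811 and ∂z/∂y = −n_y/n_z = −0.386850.
Intercept c from Station 1: 517 − 55.48 + 355.90 = 817.42.
At (248, 1547): z_contact = −259.61 − 598.46 + 817.42 = -40.65 m.
Depth below ground = 447.6 − (-40.65) = 488.2 m.

488.2 m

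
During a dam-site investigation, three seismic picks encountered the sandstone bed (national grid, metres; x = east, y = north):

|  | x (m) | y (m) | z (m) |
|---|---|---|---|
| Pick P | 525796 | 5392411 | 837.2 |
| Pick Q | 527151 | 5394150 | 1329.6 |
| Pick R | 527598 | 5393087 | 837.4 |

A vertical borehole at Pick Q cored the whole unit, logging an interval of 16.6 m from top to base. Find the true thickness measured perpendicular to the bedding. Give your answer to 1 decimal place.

15.3 m

Two edge vectors: Pick P→Pick Q = (1355, 1739, 492.4), Pick P→Pick R = (1802, 676, 0.2).
Normal n = (Pick P→Pick Q) × (Pick P→Pick R) = (-332514.6, 887033.8, -2217698).
So ∂z/∂x = −n_x/n_z = −0.14994 and ∂z/∂y = −n_y/n_z = 0.39998.
|∇z| = √(a²+b²) = 0.42716, so dip δ = arctan(0.42716) = 23.13°.
True thickness = vertical thickness × cos δ = 16.6 × cos 23.13° = 15.3 m.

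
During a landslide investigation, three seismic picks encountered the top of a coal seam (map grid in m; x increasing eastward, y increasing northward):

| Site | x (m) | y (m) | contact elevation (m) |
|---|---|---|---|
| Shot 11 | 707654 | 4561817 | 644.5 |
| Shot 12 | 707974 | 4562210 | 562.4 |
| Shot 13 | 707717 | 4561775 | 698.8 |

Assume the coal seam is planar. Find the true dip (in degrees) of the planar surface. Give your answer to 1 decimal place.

37.0°

Let the plane be z = a·x + b·y + c.
Shot 12−Shot 11: 320a + 393b = −82.1;  Shot 13−Shot 11: 63a − 42b = 54.3.
Solving gives a = 0.46838, b = −0.59029.
Gradient magnitude |∇z| = √(a² + b²) = √(0.21938 + 0.34844) = 0.75354.
True dip = arctan(0.75354) = 37.0°, dipping toward NW (azimuth ≈ 322°).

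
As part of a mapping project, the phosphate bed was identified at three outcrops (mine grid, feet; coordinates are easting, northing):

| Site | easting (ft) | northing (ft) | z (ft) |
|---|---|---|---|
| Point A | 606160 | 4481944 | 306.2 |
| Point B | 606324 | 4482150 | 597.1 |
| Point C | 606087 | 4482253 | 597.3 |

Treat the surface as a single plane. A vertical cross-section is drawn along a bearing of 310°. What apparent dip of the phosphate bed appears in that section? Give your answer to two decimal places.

Two edge vectors: Point A→Point B = (164, 206, 290.9), Point A→Point C = (-73, 309, 291.1).
Normal n = (Point A→Point B) × (Point A→Point C) = (-29921.5, -68976.1, 65714).
So ∂z/∂easting = −n_x/n_z = 0.45533 and ∂z/∂northing = −n_y/n_z = 1.04964.
Unit vector along 310° is (sin 310°, cos 310°) = (-0.7660, 0.6428).
Slope in that direction = a·(-0.7660) + b·(0.6428) = 0.32589.
Apparent dip = arctan|0.32589| = 18.05° (true dip is 48.8°, so apparent ≤ true as expected).

18.05°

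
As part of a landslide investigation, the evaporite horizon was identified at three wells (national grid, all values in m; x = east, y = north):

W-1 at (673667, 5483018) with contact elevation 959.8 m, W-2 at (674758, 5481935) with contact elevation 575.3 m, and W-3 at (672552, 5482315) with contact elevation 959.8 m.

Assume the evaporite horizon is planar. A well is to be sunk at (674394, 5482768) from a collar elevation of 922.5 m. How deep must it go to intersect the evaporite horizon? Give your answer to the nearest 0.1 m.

Let the plane be z = a·x + b·y + c.
W-2−W-1: 1091a − 1083b = −384.5;  W-3−W-1: −1115a − 703b = 0.
Solving gives a = −0.136895941, b = 0.217125141.
Then c = 959.8 − a·673667 − b·5483018 = −1097318.98.
At (674394, 5482768): z_contact = −92321.80 + 1190446.78 − 1097318.98 = 806.00 m.
Depth below ground = 922.5 − 806.00 = 116.5 m.

116.5 m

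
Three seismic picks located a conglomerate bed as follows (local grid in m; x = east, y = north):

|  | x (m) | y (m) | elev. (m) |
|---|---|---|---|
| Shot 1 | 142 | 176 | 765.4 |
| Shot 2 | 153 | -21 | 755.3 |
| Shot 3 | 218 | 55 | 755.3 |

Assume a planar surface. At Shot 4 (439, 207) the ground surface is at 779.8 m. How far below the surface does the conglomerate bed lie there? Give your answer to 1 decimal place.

Two edge vectors: Shot 1→Shot 2 = (11, -197, -10.1), Shot 1→Shot 3 = (76, -121, -10.1).
Normal n = (Shot 1→Shot 2) × (Shot 1→Shot 3) = (767.6, -656.5, 13641).
So ∂z/∂x = −n_x/n_z = −0.05627 and ∂z/∂y = −n_y/n_z = 0.04813.
Intercept c from Shot 1: 765.4 + 7.99 − 8.47 = 764.92.
At (439, 207): z_contact = −24.70 + 9.96 + 764.92 = 750.18 m.
Depth below ground = 779.8 − 750.18 = 29.6 m.

29.6 m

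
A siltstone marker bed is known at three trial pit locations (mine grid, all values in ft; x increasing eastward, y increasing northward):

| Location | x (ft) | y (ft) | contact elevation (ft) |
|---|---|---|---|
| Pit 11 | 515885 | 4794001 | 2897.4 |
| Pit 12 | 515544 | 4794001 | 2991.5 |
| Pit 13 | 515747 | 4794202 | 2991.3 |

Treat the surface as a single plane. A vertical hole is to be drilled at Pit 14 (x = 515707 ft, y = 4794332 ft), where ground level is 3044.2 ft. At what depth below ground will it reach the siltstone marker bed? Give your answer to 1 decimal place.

5.8 ft

Two edge vectors: Pit 11→Pit 12 = (-341, 0, 94.1), Pit 11→Pit 13 = (-138, 201, 93.9).
Normal n = (Pit 11→Pit 12) × (Pit 11→Pit 13) = (-18914.1, 19034.1, -68541).
So ∂z/∂x = −n_x/n_z = −0.275953079 and ∂z/∂y = −n_y/n_z = 0.277703856.
Intercept c from Pit 11: 2897.4 + 142360.05 − 1331312.56 = −1186055.11.
At (515707, 4794332): z_contact = −142310.93 + 1331404.48 − 1186055.11 = 3038.44 ft.
Depth below ground = 3044.2 − 3038.44 = 5.8 ft.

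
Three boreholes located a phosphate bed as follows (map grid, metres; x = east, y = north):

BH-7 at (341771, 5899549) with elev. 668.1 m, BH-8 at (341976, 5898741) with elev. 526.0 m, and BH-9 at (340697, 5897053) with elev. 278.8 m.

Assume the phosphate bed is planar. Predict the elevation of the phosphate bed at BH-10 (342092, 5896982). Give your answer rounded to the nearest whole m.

Let the plane be z = a·x + b·y + c.
BH-8−BH-7: 205a − 808b = −142.1;  BH-9−BH-7: −1074a − 2496b = −389.3.
Solving gives a = −0.02908881, b = 0.16848613.
Then c = 668.1 − a·341771 − b·5899549 = −983382.37.
At (342092, 5896982): z = −9951.0 + 993559.7 − 983382.37 = 226.3 m.

226 m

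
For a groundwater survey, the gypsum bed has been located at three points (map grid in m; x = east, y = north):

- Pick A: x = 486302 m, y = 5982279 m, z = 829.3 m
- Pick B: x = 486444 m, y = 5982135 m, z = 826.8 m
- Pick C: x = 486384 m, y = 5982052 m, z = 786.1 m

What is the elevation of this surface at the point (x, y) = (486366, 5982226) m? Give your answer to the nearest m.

Two edge vectors: Pick A→Pick B = (142, -144, -2.5), Pick A→Pick C = (82, -227, -43.2).
Normal n = (Pick A→Pick B) × (Pick A→Pick C) = (5653.3, 5929.4, -20426).
So ∂z/∂x = −n_x/n_z = 0.27676980 and ∂z/∂y = −n_y/n_z = 0.29028689.
Intercept c from Pick A: 829.3 − 134593.71 − 1736577.16 = −1870341.57.
At (486366, 5982226): z = 134611.4 + 1736561.8 − 1870341.57 = 831.6 m.

832 m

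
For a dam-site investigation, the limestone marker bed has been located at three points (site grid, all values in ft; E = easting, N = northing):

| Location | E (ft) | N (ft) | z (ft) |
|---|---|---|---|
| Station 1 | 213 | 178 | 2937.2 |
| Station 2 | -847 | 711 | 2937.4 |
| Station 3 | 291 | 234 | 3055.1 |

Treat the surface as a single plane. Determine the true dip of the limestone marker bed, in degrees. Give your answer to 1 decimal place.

Two edge vectors: Station 1→Station 2 = (-1060, 533, 0.2), Station 1→Station 3 = (78, 56, 117.9).
Normal n = (Station 1→Station 2) × (Station 1→Station 3) = (62829.5, 124989.6, -100934).
So ∂z/∂E = −n_x/n_z = 0.62248 and ∂z/∂N = −n_y/n_z = 1.23833.
Gradient magnitude |∇z| = √(a² + b²) = √(0.38748 + 1.53346) = 1.38598.
True dip = arctan(1.38598) = 54.2°, dipping toward SSW (azimuth ≈ 207°).

54.2°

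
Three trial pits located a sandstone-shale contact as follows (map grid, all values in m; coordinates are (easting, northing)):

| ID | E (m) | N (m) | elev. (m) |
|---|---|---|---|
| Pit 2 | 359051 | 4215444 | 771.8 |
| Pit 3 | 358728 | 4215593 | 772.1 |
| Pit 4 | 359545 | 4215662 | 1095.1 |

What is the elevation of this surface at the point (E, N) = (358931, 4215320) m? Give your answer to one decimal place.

641.7 m

Let the plane be z = a·E + b·N + c.
Pit 3−Pit 2: −323a + 149b = 0.3;  Pit 4−Pit 2: 494a + 218b = 323.3.
Solving gives a = 0.334025135, b = 0.726108179.
Then c = 771.8 − a·359051 − b·4215444 = −3180028.63.
At (358931, 4215320): z = 119892.0 + 3060778.3 − 3180028.63 = 641.7 m.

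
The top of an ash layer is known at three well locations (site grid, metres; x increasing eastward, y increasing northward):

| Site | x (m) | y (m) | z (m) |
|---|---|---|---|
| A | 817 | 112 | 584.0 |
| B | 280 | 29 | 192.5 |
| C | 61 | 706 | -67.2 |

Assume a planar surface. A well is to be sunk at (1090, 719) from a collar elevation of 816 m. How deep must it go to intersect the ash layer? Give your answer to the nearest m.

112 m

Two edge vectors: A→B = (-537, -83, -391.5), A→C = (-756, 594, -651.2).
Normal n = (A→B) × (A→C) = (286600.6, -53720.4, -381726).
So ∂z/∂x = −n_x/n_z = 0.75080 and ∂z/∂y = −n_y/n_z = −0.14073.
Intercept c from A: 584 − 613.41 + 15.76 = −13.64.
At (1090, 719): z_contact = 818.4 − 101.2 − 13.64 = 703.5 m.
Depth below ground = 816 − 703.5 = 112 m.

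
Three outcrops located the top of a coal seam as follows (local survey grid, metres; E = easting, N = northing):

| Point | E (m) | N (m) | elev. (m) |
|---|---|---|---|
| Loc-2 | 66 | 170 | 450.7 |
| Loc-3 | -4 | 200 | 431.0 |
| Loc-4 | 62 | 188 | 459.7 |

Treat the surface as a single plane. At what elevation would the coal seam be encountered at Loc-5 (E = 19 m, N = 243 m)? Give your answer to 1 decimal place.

Let the plane be z = a·E + b·N + c.
Loc-3−Loc-2: −70a + 30b = −19.7;  Loc-4−Loc-2: −4a + 18b = 9.
Solving gives a = 0.54789, b = 0.62175.
Then c = 450.7 − a·66 − b·170 = 308.84.
At (19, 243): z = 10.4 + 151.1 + 308.84 = 470.3 m.

470.3 m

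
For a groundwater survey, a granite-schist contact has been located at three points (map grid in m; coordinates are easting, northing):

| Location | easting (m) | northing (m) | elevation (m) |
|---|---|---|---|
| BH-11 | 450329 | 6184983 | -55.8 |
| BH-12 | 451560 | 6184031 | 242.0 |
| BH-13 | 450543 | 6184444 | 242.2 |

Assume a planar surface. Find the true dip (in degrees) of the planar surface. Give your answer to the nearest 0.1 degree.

35.4°

Let the plane be z = a·easting + b·northing + c.
BH-12−BH-11: 1231a − 952b = 297.8;  BH-13−BH-11: 214a − 539b = 298.
Solving gives a = −0.26791, b = −0.65925.
Gradient magnitude |∇z| = √(a² + b²) = √(0.07178 + 0.43461) = 0.71161.
True dip = arctan(0.71161) = 35.4°, dipping toward NNE (azimuth ≈ 022°).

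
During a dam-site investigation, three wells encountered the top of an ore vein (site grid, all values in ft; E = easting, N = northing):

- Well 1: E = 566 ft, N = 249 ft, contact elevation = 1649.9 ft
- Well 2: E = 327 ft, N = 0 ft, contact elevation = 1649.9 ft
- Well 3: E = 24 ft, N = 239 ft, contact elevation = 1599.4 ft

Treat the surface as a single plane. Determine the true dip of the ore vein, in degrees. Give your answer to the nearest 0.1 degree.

Let the plane be z = a·E + b·N + c.
Well 2−Well 1: −239a − 249b = 0;  Well 3−Well 1: −542a − 10b = −50.5.
Solving gives a = 0.09485, b = −0.09104.
Gradient magnitude |∇z| = √(a² + b²) = √(0.00900 + 0.00829) = 0.13148.
True dip = arctan(0.13148) = 7.5°, dipping toward NW (azimuth ≈ 314°).

7.5°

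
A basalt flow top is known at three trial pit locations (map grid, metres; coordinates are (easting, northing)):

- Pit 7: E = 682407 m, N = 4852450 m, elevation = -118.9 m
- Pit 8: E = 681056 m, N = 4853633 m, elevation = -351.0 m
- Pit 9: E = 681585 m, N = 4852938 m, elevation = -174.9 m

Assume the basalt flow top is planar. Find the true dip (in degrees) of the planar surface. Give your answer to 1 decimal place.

Let the plane be z = a·E + b·N + c.
Pit 8−Pit 7: −1351a + 1183b = −232.1;  Pit 9−Pit 7: −822a + 488b = −56.
Solving gives a = −0.15015, b = −0.36767.
Gradient magnitude |∇z| = √(a² + b²) = √(0.02254 + 0.13518) = 0.39714.
True dip = arctan(0.39714) = 21.7°, dipping toward NNE (azimuth ≈ 022°).

21.7°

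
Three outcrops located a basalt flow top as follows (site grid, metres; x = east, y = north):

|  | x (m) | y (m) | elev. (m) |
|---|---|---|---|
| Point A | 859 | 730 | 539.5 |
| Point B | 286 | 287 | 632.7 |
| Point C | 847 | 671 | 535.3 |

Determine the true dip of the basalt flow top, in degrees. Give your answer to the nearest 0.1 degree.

Let the plane be z = a·x + b·y + c.
Point B−Point A: −573a − 443b = 93.2;  Point C−Point A: −12a − 59b = −4.2.
Solving gives a = −0.25831, b = 0.12372.
Gradient magnitude |∇z| = √(a² + b²) = √(0.06672 + 0.01531) = 0.28641.
True dip = arctan(0.28641) = 16.0°, dipping toward ESE (azimuth ≈ 116°).

16.0°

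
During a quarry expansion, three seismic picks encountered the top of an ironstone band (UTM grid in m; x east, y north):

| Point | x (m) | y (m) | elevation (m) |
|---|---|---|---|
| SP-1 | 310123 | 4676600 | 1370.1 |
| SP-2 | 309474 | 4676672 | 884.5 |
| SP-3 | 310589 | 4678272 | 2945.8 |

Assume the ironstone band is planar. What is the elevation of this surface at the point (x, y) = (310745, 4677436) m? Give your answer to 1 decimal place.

2479.7 m

Two edge vectors: SP-1→SP-2 = (-649, 72, -485.6), SP-1→SP-3 = (466, 1672, 1575.7).
Normal n = (SP-1→SP-2) × (SP-1→SP-3) = (925373.6, 796339.7, -1118680).
So ∂z/∂x = −n_x/n_z = 0.827201344 and ∂z/∂y = −n_y/n_z = 0.711856563.
Intercept c from SP-1: 1370.1 − 256534.16 − 3329068.40 = −3584232.47.
At (310745, 4677436): z = 257048.7 + 3329663.5 − 3584232.47 = 2479.7 m.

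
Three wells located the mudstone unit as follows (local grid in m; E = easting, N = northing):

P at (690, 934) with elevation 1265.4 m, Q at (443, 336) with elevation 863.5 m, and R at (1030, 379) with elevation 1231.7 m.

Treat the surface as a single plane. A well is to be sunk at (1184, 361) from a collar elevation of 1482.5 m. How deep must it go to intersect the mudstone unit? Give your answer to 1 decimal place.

166.7 m

Let the plane be z = a·E + b·N + c.
Q−P: −247a − 598b = −401.9;  R−P: 340a − 555b = −33.7.
Solving gives a = 0.596060, b = 0.425875.
Then c = 1265.4 − a·690 − b·934 = 456.35.
At (1184, 361): z_contact = 705.74 + 153.74 + 456.35 = 1315.83 m.
Depth below ground = 1482.5 − 1315.83 = 166.7 m.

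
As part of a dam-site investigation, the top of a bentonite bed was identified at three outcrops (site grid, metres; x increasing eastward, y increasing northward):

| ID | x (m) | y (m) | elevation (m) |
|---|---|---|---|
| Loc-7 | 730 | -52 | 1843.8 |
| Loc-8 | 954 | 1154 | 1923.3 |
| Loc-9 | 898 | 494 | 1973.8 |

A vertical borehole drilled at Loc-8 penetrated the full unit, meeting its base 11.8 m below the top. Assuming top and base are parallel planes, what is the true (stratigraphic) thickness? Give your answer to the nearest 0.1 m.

Two edge vectors: Loc-7→Loc-8 = (224, 1206, 79.5), Loc-7→Loc-9 = (168, 546, 130).
Normal n = (Loc-7→Loc-8) × (Loc-7→Loc-9) = (113373, -15764, -80304).
So ∂z/∂x = −n_x/n_z = 1.41180 and ∂z/∂y = −n_y/n_z = −0.19630.
|∇z| = √(a²+b²) = 1.42538, so dip δ = arctan(1.42538) = 54.95°.
True thickness = vertical thickness × cos δ = 11.8 × cos 54.95° = 6.8 m.

6.8 m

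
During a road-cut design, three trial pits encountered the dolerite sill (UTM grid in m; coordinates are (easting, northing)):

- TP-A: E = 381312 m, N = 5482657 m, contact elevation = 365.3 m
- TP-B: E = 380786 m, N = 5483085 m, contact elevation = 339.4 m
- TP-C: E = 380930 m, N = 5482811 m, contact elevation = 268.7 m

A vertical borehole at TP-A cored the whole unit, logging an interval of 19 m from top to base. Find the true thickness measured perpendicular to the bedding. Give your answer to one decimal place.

Let the plane be z = a·E + b·N + c.
TP-B−TP-A: −526a + 428b = −25.9;  TP-C−TP-A: −382a + 154b = −96.6.
Solving gives a = 0.45285, b = 0.49602.
|∇z| = √(a²+b²) = 0.67165, so dip δ = arctan(0.67165) = 33.89°.
True thickness = vertical thickness × cos δ = 19 × cos 33.89° = 15.8 m.

15.8 m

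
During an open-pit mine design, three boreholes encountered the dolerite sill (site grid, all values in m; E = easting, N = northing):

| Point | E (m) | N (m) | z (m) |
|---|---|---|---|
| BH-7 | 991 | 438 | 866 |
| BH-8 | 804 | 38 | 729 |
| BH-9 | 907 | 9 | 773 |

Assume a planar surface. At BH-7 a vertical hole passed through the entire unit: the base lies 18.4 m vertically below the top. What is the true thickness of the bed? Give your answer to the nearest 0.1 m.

16.6 m

Two edge vectors: BH-7→BH-8 = (-187, -400, -137), BH-7→BH-9 = (-84, -429, -93).
Normal n = (BH-7→BH-8) × (BH-7→BH-9) = (-21573, -5883, 46623).
So ∂z/∂E = −n_x/n_z = 0.46271 and ∂z/∂N = −n_y/n_z = 0.12618.
|∇z| = √(a²+b²) = 0.47961, so dip δ = arctan(0.47961) = 25.62°.
True thickness = vertical thickness × cos δ = 18.4 × cos 25.62° = 16.6 m.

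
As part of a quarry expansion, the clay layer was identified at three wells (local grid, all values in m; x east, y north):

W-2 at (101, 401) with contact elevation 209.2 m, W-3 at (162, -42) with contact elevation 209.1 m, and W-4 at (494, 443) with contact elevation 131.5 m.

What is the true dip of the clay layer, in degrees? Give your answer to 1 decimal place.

11.1°

Two edge vectors: W-2→W-3 = (61, -443, -0.1), W-2→W-4 = (393, 42, -77.7).
Normal n = (W-2→W-3) × (W-2→W-4) = (34425.3, 4700.4, 176661).
So ∂z/∂x = −n_x/n_z = −0.19487 and ∂z/∂y = −n_y/n_z = −0.02661.
Gradient magnitude |∇z| = √(a² + b²) = √(0.03797 + 0.00071) = 0.19667.
True dip = arctan(0.19667) = 11.1°, dipping toward E (azimuth ≈ 082°).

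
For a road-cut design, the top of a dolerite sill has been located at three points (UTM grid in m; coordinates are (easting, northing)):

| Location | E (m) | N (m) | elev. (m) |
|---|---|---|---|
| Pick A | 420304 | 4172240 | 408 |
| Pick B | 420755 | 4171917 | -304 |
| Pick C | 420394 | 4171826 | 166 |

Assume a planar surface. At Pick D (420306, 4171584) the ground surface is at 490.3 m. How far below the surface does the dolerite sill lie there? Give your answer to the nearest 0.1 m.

272.6 m

Two edge vectors: Pick A→Pick B = (451, -323, -712), Pick A→Pick C = (90, -414, -242).
Normal n = (Pick A→Pick B) × (Pick A→Pick C) = (-216602, 45062, -157644).
So ∂z/∂E = −n_x/n_z = −1.373994570 and ∂z/∂N = −n_y/n_z = 0.285846591.
Intercept c from Pick A: 408 + 577495.41 − 1192620.58 = −614717.17.
At (420306, 4171584): z_contact = −577498.16 + 1192433.07 − 614717.17 = 217.74 m.
Depth below ground = 490.3 − 217.74 = 272.6 m.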